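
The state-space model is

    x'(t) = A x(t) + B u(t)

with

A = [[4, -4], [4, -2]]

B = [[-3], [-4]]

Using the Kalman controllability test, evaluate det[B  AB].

AB = [[4], [-4]]
Controllability matrix C = [B  AB] = [[-3, 4], [-4, -4]]
det(C) = (-3)·(-4) - 4·(-4) = 12 - (-16) = 28
Since det(C) ≠ 0, rank(C) = 2 and the system is completely controllable.

28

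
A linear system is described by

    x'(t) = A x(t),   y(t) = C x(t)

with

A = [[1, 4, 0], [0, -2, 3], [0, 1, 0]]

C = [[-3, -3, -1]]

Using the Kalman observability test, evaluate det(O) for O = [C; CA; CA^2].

-144

CA = [[-3, -7, -9]]
CA^2 = [[-3, -7, -21]]
Observability matrix O = [C; CA; CA^2] = [[-3, -3, -1], [-3, -7, -9], [-3, -7, -21]]
Expanding along the first row, det(O) = (-3)·((-7)·(-21) - (-9)·(-7)) - (-3)·((-3)·(-21) - (-9)·(-3)) + (-1)·((-3)·(-7) - (-7)·(-3)) = (-3)·84 - (-3)·36 + (-1)·0 = -144
Since det(O) ≠ 0, rank(O) = 3 and the system is completely observable.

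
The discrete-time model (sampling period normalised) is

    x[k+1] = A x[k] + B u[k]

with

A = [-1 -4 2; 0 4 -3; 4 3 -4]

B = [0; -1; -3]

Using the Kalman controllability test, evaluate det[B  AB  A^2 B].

AB = [[-2], [5], [9]]
A^2B = [[0], [-7], [-29]]
Controllability matrix C = [B  AB  A^2B] = [[0, -2, 0], [-1, 5, -7], [-3, 9, -29]]
Expanding along the first row, det(C) = 0·(5·(-29) - (-7)·9) - (-2)·((-1)·(-29) - (-7)·(-3)) + 0·((-1)·9 - 5·(-3)) = 0·(-82) - (-2)·8 + 0·6 = 16
Since det(C) ≠ 0, rank(C) = 3 and the system is completely controllable.

16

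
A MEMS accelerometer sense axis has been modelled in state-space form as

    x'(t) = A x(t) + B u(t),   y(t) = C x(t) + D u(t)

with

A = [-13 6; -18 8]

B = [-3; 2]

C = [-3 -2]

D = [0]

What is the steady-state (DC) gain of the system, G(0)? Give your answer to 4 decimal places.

G(0) = C(-A)^{-1}B + D = -C A^{-1} B + D.
det A = 4, so A^{-1} = (1/4)·adj(A) = [[2, -3/2], [9/2, -13/4]]
A^{-1} B = [-9, -20]^T
C A^{-1} B = 67
G(0) = D - C A^{-1} B = 0 - (67) = -67

-67.0000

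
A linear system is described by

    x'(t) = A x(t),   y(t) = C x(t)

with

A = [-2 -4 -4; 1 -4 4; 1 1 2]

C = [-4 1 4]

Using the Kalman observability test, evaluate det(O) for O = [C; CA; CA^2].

-20316

CA = [[13, 16, 28]]
CA^2 = [[18, -88, 68]]
Observability matrix O = [C; CA; CA^2] = [[-4, 1, 4], [13, 16, 28], [18, -88, 68]]
Expanding along the first row, det(O) = (-4)·(16·68 - 28·(-88)) - 1·(13·68 - 28·18) + 4·(13·(-88) - 16·18) = (-4)·3552 - 1·380 + 4·(-1432) = -20316
Since det(O) ≠ 0, rank(O) = 3 and the system is completely observable.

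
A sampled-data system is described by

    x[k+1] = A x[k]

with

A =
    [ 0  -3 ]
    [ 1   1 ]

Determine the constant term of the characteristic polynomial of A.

For a 2×2 matrix, det(zI - A) = z^2 - (tr A)z + det A.
tr A = 1, det A = 3.
So p(z) = z^2 - z + 3.
The constant term is 3.

3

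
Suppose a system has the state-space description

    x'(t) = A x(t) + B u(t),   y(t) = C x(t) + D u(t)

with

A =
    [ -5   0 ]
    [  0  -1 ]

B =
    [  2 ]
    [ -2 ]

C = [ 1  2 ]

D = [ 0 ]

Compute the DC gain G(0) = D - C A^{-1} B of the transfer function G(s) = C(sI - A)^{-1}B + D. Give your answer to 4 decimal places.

G(0) = C(-A)^{-1}B + D = -C A^{-1} B + D.
det A = 5, so A^{-1} = (1/5)·adj(A) = [[-1/5, 0], [0, -1]]
A^{-1} B = [-2/5, 2]^T
C A^{-1} B = 18/5
G(0) = D - C A^{-1} B = 0 - (18/5) = -18/5 ≈ -3.6000

-3.6000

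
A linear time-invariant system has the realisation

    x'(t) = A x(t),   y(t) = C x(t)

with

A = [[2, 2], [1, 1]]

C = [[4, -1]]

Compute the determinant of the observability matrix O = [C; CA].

35

CA = [[7, 7]]
Observability matrix O = [C; CA] = [[4, -1], [7, 7]]
det(O) = 4·7 - (-1)·7 = 28 - (-7) = 35
Since det(O) ≠ 0, rank(O) = 2 and the system is completely observable.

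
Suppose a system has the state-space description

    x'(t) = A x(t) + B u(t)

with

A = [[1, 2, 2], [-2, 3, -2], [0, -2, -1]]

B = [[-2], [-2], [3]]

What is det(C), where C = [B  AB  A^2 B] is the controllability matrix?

-120

AB = [[0], [-8], [1]]
A^2B = [[-14], [-26], [15]]
Controllability matrix C = [B  AB  A^2B] = [[-2, 0, -14], [-2, -8, -26], [3, 1, 15]]
Expanding along the first row, det(C) = (-2)·((-8)·15 - (-26)·1) - 0·((-2)·15 - (-26)·3) + (-14)·((-2)·1 - (-8)·3) = (-2)·(-94) - 0·48 + (-14)·22 = -120
Since det(C) ≠ 0, rank(C) = 3 and the system is completely controllable.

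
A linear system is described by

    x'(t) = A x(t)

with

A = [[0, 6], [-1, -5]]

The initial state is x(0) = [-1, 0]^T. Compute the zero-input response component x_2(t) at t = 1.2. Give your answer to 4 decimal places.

0.0634

det(sI - A) = s^2 - (tr A)s + det A, with tr A = 0 + (-5) = -5 and det A = 0·(-5) - 6·(-1) = 0 - (-6) = 6.
So p(s) = det(sI - A) = s^2 + 5s + 6.
Factor s^2 + 5s + 6: two numbers with sum -5 and product 6 are -2 and -3, so s^2 + 5s + 6 = (s + 2)(s + 3).
Hence p(s) = (s + 2) (s + 3), with roots -3, -2.
The eigenvalues -3, -2 are distinct and real, so A is diagonalisable and x(t) = e^{At} x(0) = V diag(e^{λ_i t}) V^{-1} x(0), where the columns of V are the eigenvectors.
λ = -3: A - (-3)I = [[3, 6], [-1, -2]]. Row 1 gives 3·v1 + 6·v2 = 0, so take v_1 = [-2, 1]^T.
λ = -2: A - (-2)I = [[2, 6], [-1, -3]]. Row 1 gives 2·v1 + 6·v2 = 0, so take v_2 = [3, -1]^T.
V = [v_1 v_2] = [[-2, 3], [1, -1]] has det V = -1, so V^{-1} = adj(V)/det V = [[1, 3], [1, 2]].
Modal coordinates z(0) = V^{-1} x(0): 1·(-1) + 3·0 = -1; 1·(-1) + 2·0 = -1; so z(0) = [-1, -1]^T.
x_2(t) = Σ_i (v_i)_2 · z_i(0) · e^{λ_i t} (row 2 of V times the modal terms).
x_2(1.2) = 1·(-1)·e^{-3·1.2} + (-1)·(-1)·e^{-2·1.2} = (-1)·0.027324 + 1·0.090718 = 0.0634.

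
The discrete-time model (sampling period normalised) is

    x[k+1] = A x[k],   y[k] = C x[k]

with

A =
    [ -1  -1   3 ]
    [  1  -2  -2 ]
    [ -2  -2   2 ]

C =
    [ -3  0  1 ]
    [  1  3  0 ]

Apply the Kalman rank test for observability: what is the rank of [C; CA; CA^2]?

CA = [[1, 1, -7], [2, -7, -3]]
CA^2 = [[14, 11, -13], [-3, 18, 14]]
Observability matrix O = [C; CA; CA^2] = [[-3, 0, 1], [1, 3, 0], [1, 1, -7], [2, -7, -3], [14, 11, -13], [-3, 18, 14]]
Take the 3×3 submatrix of O formed by rows 1, 2, 3: [[-3, 0, 1], [1, 3, 0], [1, 1, -7]]. Its determinant is (-3)·(3·(-7) - 0·1) - 0·(1·(-7) - 0·1) + 1·(1·1 - 3·1) = (-3)·(-21) - 0·(-7) + 1·(-2) = 61 ≠ 0.
So rank(O) ≥ 3; since O has 3 columns, rank(O) = 3.
rank(O) = 3 = n, so the pair (A, C) is completely observable.

3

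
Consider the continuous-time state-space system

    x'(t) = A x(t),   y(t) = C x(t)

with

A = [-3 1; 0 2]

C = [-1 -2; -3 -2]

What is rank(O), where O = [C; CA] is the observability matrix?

CA = [[3, -5], [9, -7]]
Observability matrix O = [C; CA] = [[-1, -2], [-3, -2], [3, -5], [9, -7]]
Take the 2×2 submatrix of O formed by rows 1, 2: [[-1, -2], [-3, -2]]. Its determinant is (-1)·(-2) - (-2)·(-3) = 2 - 6 = -4 ≠ 0.
So rank(O) ≥ 2; since O has 2 columns, rank(O) = 2.
rank(O) = 2 = n, so the pair (A, C) is completely observable.

2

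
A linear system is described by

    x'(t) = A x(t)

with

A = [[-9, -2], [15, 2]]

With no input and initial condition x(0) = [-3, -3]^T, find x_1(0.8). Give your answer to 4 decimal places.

0.9268

det(sI - A) = s^2 - (tr A)s + det A, with tr A = (-9) + 2 = -7 and det A = (-9)·2 - (-2)·15 = -18 - (-30) = 12.
So p(s) = det(sI - A) = s^2 + 7s + 12.
Factor s^2 + 7s + 12: two numbers with sum -7 and product 12 are -3 and -4, so s^2 + 7s + 12 = (s + 3)(s + 4).
Hence p(s) = (s + 3) (s + 4), with roots -4, -3.
The eigenvalues -4, -3 are distinct and real, so A is diagonalisable and x(t) = e^{At} x(0) = V diag(e^{λ_i t}) V^{-1} x(0), where the columns of V are the eigenvectors.
λ = -4: A - (-4)I = [[-5, -2], [15, 6]]. Row 1 gives (-5)·v1 + (-2)·v2 = 0, so take v_1 = [2, -5]^T.
λ = -3: A - (-3)I = [[-6, -2], [15, 5]]. Row 1 gives (-6)·v1 + (-2)·v2 = 0, so take v_2 = [-1, 3]^T.
V = [v_1 v_2] = [[2, -1], [-5, 3]] has det V = 1, so V^{-1} = adj(V)/det V = [[3, 1], [5, 2]].
Modal coordinates z(0) = V^{-1} x(0): 3·(-3) + 1·(-3) = -12; 5·(-3) + 2·(-3) = -21; so z(0) = [-12, -21]^T.
x_1(t) = Σ_i (v_i)_1 · z_i(0) · e^{λ_i t} (row 1 of V times the modal terms).
x_1(0.8) = 2·(-12)·e^{-4·0.8} + (-1)·(-21)·e^{-3·0.8} = (-24)·0.040762 + 21·0.090718 = 0.9268.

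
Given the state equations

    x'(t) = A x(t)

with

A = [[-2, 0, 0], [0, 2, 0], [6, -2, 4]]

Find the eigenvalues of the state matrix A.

-2, 2, 4

det(sI - A) = s^3 - (tr A)s^2 + (M11 + M22 + M33)s - det A, where Mii is the 2×2 principal minor of A obtained by deleting row i and column i.
tr A = (-2) + 2 + 4 = 4; M11 = 2·4 - 0·(-2) = 8 - 0 = 8; M22 = (-2)·4 - 0·6 = -8 - 0 = -8; M33 = (-2)·2 - 0·0 = -4 - 0 = -4; sum of minors = -4.
det A = (-2)·(2·4 - 0·(-2)) - 0·(0·4 - 0·6) + 0·(0·(-2) - 2·6) = (-2)·8 - 0·0 + 0·(-12) = -16.
So p(s) = det(sI - A) = s^3 - 4s^2 - 4s + 16.
Rational-root test: any integer root divides 16. Testing small divisors, s = -2 works: p(-2) = -8 + (-16) + 8 + 16 = 0, so (s + 2) is a factor.
Dividing, p(s) = (s + 2)(s^2 - 6s + 8).
Factor s^2 - 6s + 8: two numbers with sum 6 and product 8 are 4 and 2, so s^2 - 6s + 8 = (s - 4)(s - 2).
Hence p(s) = (s - 4) (s - 2) (s + 2), with roots -2, 2, 4.
At least one eigenvalue has non-negative real part, so the system is not asymptotically stable.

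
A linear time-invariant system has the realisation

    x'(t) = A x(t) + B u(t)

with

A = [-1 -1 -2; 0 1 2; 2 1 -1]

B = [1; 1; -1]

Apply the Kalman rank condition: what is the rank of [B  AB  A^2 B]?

AB = [[0], [-1], [4]]
A^2B = [[-7], [7], [-5]]
Controllability matrix C = [B  AB  A^2B] = [[1, 0, -7], [1, -1, 7], [-1, 4, -5]]
det(C) = 1·((-1)·(-5) - 7·4) - 0·(1·(-5) - 7·(-1)) + (-7)·(1·4 - (-1)·(-1)) = 1·(-23) - 0·2 + (-7)·3 = -44 ≠ 0, so rank(C) = 3.
rank(C) = 3 = n, so the pair (A, B) is completely controllable.

3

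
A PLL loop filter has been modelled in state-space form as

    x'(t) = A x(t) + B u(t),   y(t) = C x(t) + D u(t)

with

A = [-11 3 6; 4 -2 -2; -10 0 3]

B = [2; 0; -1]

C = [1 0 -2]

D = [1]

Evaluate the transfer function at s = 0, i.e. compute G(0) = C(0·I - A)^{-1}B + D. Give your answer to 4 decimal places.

G(0) = C(-A)^{-1}B + D = -C A^{-1} B + D.
det A = -30, so A^{-1} = (1/-30)·adj(A) = [[1/5, 3/10, -1/5], [-4/15, -9/10, -1/15], [2/3, 1, -1/3]]
A^{-1} B = [3/5, -7/15, 5/3]^T
C A^{-1} B = -41/15
G(0) = D - C A^{-1} B = 1 - (-41/15) = 56/15 ≈ 3.7333

3.7333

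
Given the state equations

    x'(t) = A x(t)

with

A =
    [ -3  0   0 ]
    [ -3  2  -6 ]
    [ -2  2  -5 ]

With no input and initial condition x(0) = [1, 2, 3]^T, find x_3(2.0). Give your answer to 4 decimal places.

det(sI - A) = s^3 - (tr A)s^2 + (M11 + M22 + M33)s - det A, where Mii is the 2×2 principal minor of A obtained by deleting row i and column i.
tr A = (-3) + 2 + (-5) = -6; M11 = 2·(-5) - (-6)·2 = -10 - (-12) = 2; M22 = (-3)·(-5) - 0·(-2) = 15 - 0 = 15; M33 = (-3)·2 - 0·(-3) = -6 - 0 = -6; sum of minors = 11.
det A = (-3)·(2·(-5) - (-6)·2) - 0·((-3)·(-5) - (-6)·(-2)) + 0·((-3)·2 - 2·(-2)) = (-3)·2 - 0·3 + 0·(-2) = -6.
So p(s) = det(sI - A) = s^3 + 6s^2 + 11s + 6.
Rational-root test: any integer root divides 6. Testing small divisors, s = -1 works: p(-1) = -1 + 6 + (-11) + 6 = 0, so (s + 1) is a factor.
Dividing, p(s) = (s + 1)(s^2 + 5s + 6).
Factor s^2 + 5s + 6: two numbers with sum -5 and product 6 are -2 and -3, so s^2 + 5s + 6 = (s + 2)(s + 3).
Hence p(s) = (s + 1) (s + 2) (s + 3), with roots -3, -2, -1.
The eigenvalues -3, -2, -1 are distinct and real, so A is diagonalisable and x(t) = e^{At} x(0) = V diag(e^{λ_i t}) V^{-1} x(0), where the columns of V are the eigenvectors.
λ = -3: A - (-3)I = [[0, 0, 0], [-3, 5, -6], [-2, 2, -2]]. v must be orthogonal to every row; (row 2) × (row 3) = [2, 6, 4], so take v_1 = [1, 3, 2]^T.
λ = -2: A - (-2)I = [[-1, 0, 0], [-3, 4, -6], [-2, 2, -3]]. v must be orthogonal to every row; (row 1) × (row 2) = [0, -6, -4], so take v_2 = [0, 3, 2]^T.
λ = -1: A - (-1)I = [[-2, 0, 0], [-3, 3, -6], [-2, 2, -4]]. v must be orthogonal to every row; (row 1) × (row 2) = [0, -12, -6], so take v_3 = [0, -2, -1]^T.
V = [v_1 v_2 v_3] = [[1, 0, 0], [3, 3, -2], [2, 2, -1]] has det V = 1, so V^{-1} = adj(V)/det V = [[1, 0, 0], [-1, -1, 2], [0, -2, 3]].
Modal coordinates z(0) = V^{-1} x(0): 1·1 + 0·2 + 0·3 = 1; (-1)·1 + (-1)·2 + 2·3 = 3; 0·1 + (-2)·2 + 3·3 = 5; so z(0) = [1, 3, 5]^T.
x_3(t) = Σ_i (v_i)_3 · z_i(0) · e^{λ_i t} (row 3 of V times the modal terms).
x_3(2.0) = 2·1·e^{-3·2.0} + 2·3·e^{-2·2.0} + (-1)·5·e^{-1·2.0} = 2·0.002479 + 6·0.018316 + (-5)·0.135335 = -0.5618.

-0.5618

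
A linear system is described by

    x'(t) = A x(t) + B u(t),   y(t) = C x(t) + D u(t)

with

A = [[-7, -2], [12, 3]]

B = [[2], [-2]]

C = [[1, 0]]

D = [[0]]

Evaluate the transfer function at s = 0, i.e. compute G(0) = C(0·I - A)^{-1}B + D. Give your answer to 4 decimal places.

G(0) = C(-A)^{-1}B + D = -C A^{-1} B + D.
det A = 3, so A^{-1} = (1/3)·adj(A) = [[1, 2/3], [-4, -7/3]]
A^{-1} B = [2/3, -10/3]^T
C A^{-1} B = 2/3
G(0) = D - C A^{-1} B = 0 - (2/3) = -2/3 ≈ -0.6667

-0.6667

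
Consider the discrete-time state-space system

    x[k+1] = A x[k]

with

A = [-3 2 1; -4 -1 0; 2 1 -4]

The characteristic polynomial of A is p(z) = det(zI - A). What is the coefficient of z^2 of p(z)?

Expand det(zI - A) for the 3×3 matrix.
p(z) = z^3 + 8z^2 + 25z + 46.
(Check: constant term = det(-A) = (-1)^3 det A = 46; coefficient of z^2 = -tr A = 8.)
The coefficient of z^2 is 8.

8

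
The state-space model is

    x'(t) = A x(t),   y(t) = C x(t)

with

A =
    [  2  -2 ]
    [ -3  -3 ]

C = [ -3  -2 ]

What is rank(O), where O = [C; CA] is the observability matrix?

2

CA = [[0, 12]]
Observability matrix O = [C; CA] = [[-3, -2], [0, 12]]
det(O) = (-3)·12 - (-2)·0 = -36 - 0 = -36 ≠ 0, so rank(O) = 2.
rank(O) = 2 = n, so the pair (A, C) is completely observable.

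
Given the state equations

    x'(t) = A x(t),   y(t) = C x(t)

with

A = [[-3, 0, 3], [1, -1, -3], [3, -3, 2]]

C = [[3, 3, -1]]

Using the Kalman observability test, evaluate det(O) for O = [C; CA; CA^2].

-873

CA = [[-9, 0, -2]]
CA^2 = [[21, 6, -31]]
Observability matrix O = [C; CA; CA^2] = [[3, 3, -1], [-9, 0, -2], [21, 6, -31]]
Expanding along the first row, det(O) = 3·(0·(-31) - (-2)·6) - 3·((-9)·(-31) - (-2)·21) + (-1)·((-9)·6 - 0·21) = 3·12 - 3·321 + (-1)·(-54) = -873
Since det(O) ≠ 0, rank(O) = 3 and the system is completely observable.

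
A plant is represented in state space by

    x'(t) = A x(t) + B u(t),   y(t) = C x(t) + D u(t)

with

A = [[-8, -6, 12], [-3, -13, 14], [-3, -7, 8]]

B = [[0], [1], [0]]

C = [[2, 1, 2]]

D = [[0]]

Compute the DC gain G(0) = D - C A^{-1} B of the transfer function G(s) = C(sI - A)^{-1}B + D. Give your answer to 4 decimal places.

G(0) = C(-A)^{-1}B + D = -C A^{-1} B + D.
det A = -60, so A^{-1} = (1/-60)·adj(A) = [[1/10, 3/5, -6/5], [3/10, 7/15, -19/15], [3/10, 19/30, -43/30]]
A^{-1} B = [3/5, 7/15, 19/30]^T
C A^{-1} B = 44/15
G(0) = D - C A^{-1} B = 0 - (44/15) = -44/15 ≈ -2.9333

-2.9333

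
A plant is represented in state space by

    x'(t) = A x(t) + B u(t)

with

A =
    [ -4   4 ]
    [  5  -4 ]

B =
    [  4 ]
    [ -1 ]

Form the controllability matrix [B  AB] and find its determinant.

AB = [[-20], [24]]
Controllability matrix C = [B  AB] = [[4, -20], [-1, 24]]
det(C) = 4·24 - (-20)·(-1) = 96 - 20 = 76
Since det(C) ≠ 0, rank(C) = 2 and the system is completely controllable.

76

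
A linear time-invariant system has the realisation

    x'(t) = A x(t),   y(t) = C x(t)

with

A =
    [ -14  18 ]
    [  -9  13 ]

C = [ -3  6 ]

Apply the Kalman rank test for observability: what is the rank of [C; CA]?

1

CA = [[-12, 24]]
Observability matrix O = [C; CA] = [[-3, 6], [-12, 24]]
Every row of O is a scalar multiple of row 1 = [-3, 6] (multipliers 1, 4), so the rows span a one-dimensional space.
O ≠ 0, hence rank(O) = 1.
rank(O) = 1 < n = 2, so the pair (A, C) is not completely observable.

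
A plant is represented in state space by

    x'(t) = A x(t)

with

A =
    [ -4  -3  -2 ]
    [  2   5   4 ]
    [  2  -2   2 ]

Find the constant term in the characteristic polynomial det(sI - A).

Expand det(sI - A) for the 3×3 matrix.
p(s) = s^3 - 3s^2 + 56.
(Check: constant term = det(-A) = (-1)^3 det A = 56; coefficient of s^2 = -tr A = -3.)
The constant term is 56.

56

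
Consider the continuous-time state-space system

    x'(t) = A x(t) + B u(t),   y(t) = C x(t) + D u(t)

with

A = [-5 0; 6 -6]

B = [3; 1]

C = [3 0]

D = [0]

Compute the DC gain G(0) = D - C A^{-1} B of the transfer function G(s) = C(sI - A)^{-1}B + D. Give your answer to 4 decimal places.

1.8000

G(0) = C(-A)^{-1}B + D = -C A^{-1} B + D.
det A = 30, so A^{-1} = (1/30)·adj(A) = [[-1/5, 0], [-1/5, -1/6]]
A^{-1} B = [-3/5, -23/30]^T
C A^{-1} B = -9/5
G(0) = D - C A^{-1} B = 0 - (-9/5) = 9/5 ≈ 1.8000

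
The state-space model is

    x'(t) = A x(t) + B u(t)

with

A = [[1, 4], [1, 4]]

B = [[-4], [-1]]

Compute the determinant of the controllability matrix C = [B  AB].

AB = [[-8], [-8]]
Controllability matrix C = [B  AB] = [[-4, -8], [-1, -8]]
det(C) = (-4)·(-8) - (-8)·(-1) = 32 - 8 = 24
Since det(C) ≠ 0, rank(C) = 2 and the system is completely controllable.

24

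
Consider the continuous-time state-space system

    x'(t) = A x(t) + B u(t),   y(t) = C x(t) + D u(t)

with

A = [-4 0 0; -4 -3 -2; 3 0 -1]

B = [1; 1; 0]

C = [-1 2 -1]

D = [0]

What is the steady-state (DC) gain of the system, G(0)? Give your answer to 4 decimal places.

G(0) = C(-A)^{-1}B + D = -C A^{-1} B + D.
det A = -12, so A^{-1} = (1/-12)·adj(A) = [[-1/4, 0, 0], [5/6, -1/3, 2/3], [-3/4, 0, -1]]
A^{-1} B = [-1/4, 1/2, -3/4]^T
C A^{-1} B = 2
G(0) = D - C A^{-1} B = 0 - (2) = -2

-2.0000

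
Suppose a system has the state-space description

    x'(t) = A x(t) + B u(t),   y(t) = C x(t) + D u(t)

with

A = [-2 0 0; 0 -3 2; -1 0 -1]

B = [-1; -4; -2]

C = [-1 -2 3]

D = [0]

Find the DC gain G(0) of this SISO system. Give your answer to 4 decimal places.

0.6667

G(0) = C(-A)^{-1}B + D = -C A^{-1} B + D.
det A = -6, so A^{-1} = (1/-6)·adj(A) = [[-1/2, 0, 0], [1/3, -1/3, -2/3], [1/2, 0, -1]]
A^{-1} B = [1/2, 7/3, 3/2]^T
C A^{-1} B = -2/3
G(0) = D - C A^{-1} B = 0 - (-2/3) = 2/3 ≈ 0.6667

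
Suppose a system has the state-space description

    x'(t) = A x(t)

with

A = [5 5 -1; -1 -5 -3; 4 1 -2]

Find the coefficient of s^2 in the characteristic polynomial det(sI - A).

2

Expand det(sI - A) for the 3×3 matrix.
p(s) = s^3 + 2s^2 - 13s + 24.
(Check: constant term = det(-A) = (-1)^3 det A = 24; coefficient of s^2 = -tr A = 2.)
The coefficient of s^2 is 2.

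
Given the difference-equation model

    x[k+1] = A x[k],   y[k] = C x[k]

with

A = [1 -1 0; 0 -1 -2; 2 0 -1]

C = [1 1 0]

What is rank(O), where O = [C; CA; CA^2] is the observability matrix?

CA = [[1, -2, -2]]
CA^2 = [[-3, 1, 6]]
Observability matrix O = [C; CA; CA^2] = [[1, 1, 0], [1, -2, -2], [-3, 1, 6]]
det(O) = 1·((-2)·6 - (-2)·1) - 1·(1·6 - (-2)·(-3)) + 0·(1·1 - (-2)·(-3)) = 1·(-10) - 1·0 + 0·(-5) = -10 ≠ 0, so rank(O) = 3.
rank(O) = 3 = n, so the pair (A, C) is completely observable.

3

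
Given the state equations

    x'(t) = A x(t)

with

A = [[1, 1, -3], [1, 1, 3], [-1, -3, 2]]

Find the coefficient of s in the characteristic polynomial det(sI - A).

10

Expand det(sI - A) for the 3×3 matrix.
p(s) = s^3 - 4s^2 + 10s - 12.
(Check: constant term = det(-A) = (-1)^3 det A = -12; coefficient of s^2 = -tr A = -4.)
The coefficient of s is 10.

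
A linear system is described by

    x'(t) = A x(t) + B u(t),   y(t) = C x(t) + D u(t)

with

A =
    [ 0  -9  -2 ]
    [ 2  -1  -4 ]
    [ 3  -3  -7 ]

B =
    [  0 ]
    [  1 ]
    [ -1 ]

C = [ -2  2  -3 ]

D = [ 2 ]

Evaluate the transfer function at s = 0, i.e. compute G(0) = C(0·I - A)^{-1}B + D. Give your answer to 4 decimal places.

G(0) = C(-A)^{-1}B + D = -C A^{-1} B + D.
det A = -12, so A^{-1} = (1/-12)·adj(A) = [[5/12, 19/4, -17/6], [-1/6, -1/2, 1/3], [1/4, 9/4, -3/2]]
A^{-1} B = [91/12, -5/6, 15/4]^T
C A^{-1} B = -337/12
G(0) = D - C A^{-1} B = 2 - (-337/12) = 361/12 ≈ 30.0833

30.0833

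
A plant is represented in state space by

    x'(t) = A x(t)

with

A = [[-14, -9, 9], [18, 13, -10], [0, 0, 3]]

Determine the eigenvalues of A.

-5, 3, 4

det(sI - A) = s^3 - (tr A)s^2 + (M11 + M22 + M33)s - det A, where Mii is the 2×2 principal minor of A obtained by deleting row i and column i.
tr A = (-14) + 13 + 3 = 2; M11 = 13·3 - (-10)·0 = 39 - 0 = 39; M22 = (-14)·3 - 9·0 = -42 - 0 = -42; M33 = (-14)·13 - (-9)·18 = -182 - (-162) = -20; sum of minors = -23.
det A = (-14)·(13·3 - (-10)·0) - (-9)·(18·3 - (-10)·0) + 9·(18·0 - 13·0) = (-14)·39 - (-9)·54 + 9·0 = -60.
So p(s) = det(sI - A) = s^3 - 2s^2 - 23s + 60.
Rational-root test: any integer root divides 60. Testing small divisors, s = 3 works: p(3) = 27 + (-18) + (-69) + 60 = 0, so (s - 3) is a factor.
Dividing, p(s) = (s - 3)(s^2 + s - 20).
Factor s^2 + s - 20: two numbers with sum -1 and product -20 are 4 and -5, so s^2 + s - 20 = (s - 4)(s + 5).
Hence p(s) = (s - 4) (s - 3) (s + 5), with roots -5, 3, 4.
At least one eigenvalue has non-negative real part, so the system is not asymptotically stable.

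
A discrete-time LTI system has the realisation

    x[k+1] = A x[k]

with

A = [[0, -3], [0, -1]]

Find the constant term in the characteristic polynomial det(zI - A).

For a 2×2 matrix, det(zI - A) = z^2 - (tr A)z + det A.
tr A = -1, det A = 0.
So p(z) = z^2 + z.
The constant term is 0.

0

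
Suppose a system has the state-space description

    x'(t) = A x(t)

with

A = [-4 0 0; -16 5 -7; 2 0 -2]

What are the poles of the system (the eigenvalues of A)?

-4, -2, 5

det(sI - A) = s^3 - (tr A)s^2 + (M11 + M22 + M33)s - det A, where Mii is the 2×2 principal minor of A obtained by deleting row i and column i.
tr A = (-4) + 5 + (-2) = -1; M11 = 5·(-2) - (-7)·0 = -10 - 0 = -10; M22 = (-4)·(-2) - 0·2 = 8 - 0 = 8; M33 = (-4)·5 - 0·(-16) = -20 - 0 = -20; sum of minors = -22.
det A = (-4)·(5·(-2) - (-7)·0) - 0·((-16)·(-2) - (-7)·2) + 0·((-16)·0 - 5·2) = (-4)·(-10) - 0·46 + 0·(-10) = 40.
So p(s) = det(sI - A) = s^3 + s^2 - 22s - 40.
Rational-root test: any integer root divides -40. Testing small divisors, s = -2 works: p(-2) = -8 + 4 + 44 + (-40) = 0, so (s + 2) is a factor.
Dividing, p(s) = (s + 2)(s^2 - s - 20).
Factor s^2 - s - 20: two numbers with sum 1 and product -20 are 5 and -4, so s^2 - s - 20 = (s - 5)(s + 4).
Hence p(s) = (s - 5) (s + 2) (s + 4), with roots -4, -2, 5.
At least one eigenvalue has non-negative real part, so the system is not asymptotically stable.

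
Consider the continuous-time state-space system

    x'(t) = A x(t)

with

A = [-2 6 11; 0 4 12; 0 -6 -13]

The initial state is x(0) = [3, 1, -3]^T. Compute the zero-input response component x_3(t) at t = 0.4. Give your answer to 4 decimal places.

0.7921

det(sI - A) = s^3 - (tr A)s^2 + (M11 + M22 + M33)s - det A, where Mii is the 2×2 principal minor of A obtained by deleting row i and column i.
tr A = (-2) + 4 + (-13) = -11; M11 = 4·(-13) - 12·(-6) = -52 - (-72) = 20; M22 = (-2)·(-13) - 11·0 = 26 - 0 = 26; M33 = (-2)·4 - 6·0 = -8 - 0 = -8; sum of minors = 38.
det A = (-2)·(4·(-13) - 12·(-6)) - 6·(0·(-13) - 12·0) + 11·(0·(-6) - 4·0) = (-2)·20 - 6·0 + 11·0 = -40.
So p(s) = det(sI - A) = s^3 + 11s^2 + 38s + 40.
Rational-root test: any integer root divides 40. Testing small divisors, s = -2 works: p(-2) = -8 + 44 + (-76) + 40 = 0, so (s + 2) is a factor.
Dividing, p(s) = (s + 2)(s^2 + 9s + 20).
Factor s^2 + 9s + 20: two numbers with sum -9 and product 20 are -4 and -5, so s^2 + 9s + 20 = (s + 4)(s + 5).
Hence p(s) = (s + 2) (s + 4) (s + 5), with roots -5, -4, -2.
The eigenvalues -5, -4, -2 are distinct and real, so A is diagonalisable and x(t) = e^{At} x(0) = V diag(e^{λ_i t}) V^{-1} x(0), where the columns of V are the eigenvectors.
λ = -5: A - (-5)I = [[3, 6, 11], [0, 9, 12], [0, -6, -8]]. v must be orthogonal to every row; (row 1) × (row 2) = [-27, -36, 27], so take v_1 = [-3, -4, 3]^T.
λ = -4: A - (-4)I = [[2, 6, 11], [0, 8, 12], [0, -6, -9]]. v must be orthogonal to every row; (row 1) × (row 2) = [-16, -24, 16], so take v_2 = [2, 3, -2]^T.
λ = -2: A - (-2)I = [[0, 6, 11], [0, 6, 12], [0, -6, -11]]. v must be orthogonal to every row; (row 1) × (row 2) = [6, 0, 0], so take v_3 = [1, 0, 0]^T.
V = [v_1 v_2 v_3] = [[-3, 2, 1], [-4, 3, 0], [3, -2, 0]] has det V = -1, so V^{-1} = adj(V)/det V = [[0, 2, 3], [0, 3, 4], [1, 0, 1]].
Modal coordinates z(0) = V^{-1} x(0): 0·3 + 2·1 + 3·(-3) = -7; 0·3 + 3·1 + 4·(-3) = -9; 1·3 + 0·1 + 1·(-3) = 0; so z(0) = [-7, -9, 0]^T.
x_3(t) = Σ_i (v_i)_3 · z_i(0) · e^{λ_i t} (row 3 of V times the modal terms).
x_3(0.4) = 3·(-7)·e^{-5·0.4} + (-2)·(-9)·e^{-4·0.4} + 0·0·e^{-2·0.4} = (-21)·0.135335 + 18·0.201897 + 0·0.449329 = 0.7921.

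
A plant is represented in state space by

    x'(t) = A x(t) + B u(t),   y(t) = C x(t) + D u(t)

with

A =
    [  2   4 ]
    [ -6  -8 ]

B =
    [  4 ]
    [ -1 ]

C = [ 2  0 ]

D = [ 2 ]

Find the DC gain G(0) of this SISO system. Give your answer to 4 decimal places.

G(0) = C(-A)^{-1}B + D = -C A^{-1} B + D.
det A = 8, so A^{-1} = (1/8)·adj(A) = [[-1, -1/2], [3/4, 1/4]]
A^{-1} B = [-7/2, 11/4]^T
C A^{-1} B = -7
G(0) = D - C A^{-1} B = 2 - (-7) = 9

9.0000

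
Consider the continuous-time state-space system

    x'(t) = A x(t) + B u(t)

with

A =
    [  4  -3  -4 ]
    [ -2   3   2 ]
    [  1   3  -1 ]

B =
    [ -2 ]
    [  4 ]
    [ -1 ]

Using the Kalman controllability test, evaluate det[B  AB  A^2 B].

-4512

AB = [[-16], [14], [11]]
A^2B = [[-150], [96], [15]]
Controllability matrix C = [B  AB  A^2B] = [[-2, -16, -150], [4, 14, 96], [-1, 11, 15]]
Expanding along the first row, det(C) = (-2)·(14·15 - 96·11) - (-16)·(4·15 - 96·(-1)) + (-150)·(4·11 - 14·(-1)) = (-2)·(-846) - (-16)·156 + (-150)·58 = -4512
Since det(C) ≠ 0, rank(C) = 3 and the system is completely controllable.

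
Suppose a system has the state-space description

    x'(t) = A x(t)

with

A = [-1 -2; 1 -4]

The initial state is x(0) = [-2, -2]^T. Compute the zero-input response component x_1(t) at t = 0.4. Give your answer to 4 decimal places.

det(sI - A) = s^2 - (tr A)s + det A, with tr A = (-1) + (-4) = -5 and det A = (-1)·(-4) - (-2)·1 = 4 - (-2) = 6.
So p(s) = det(sI - A) = s^2 + 5s + 6.
Factor s^2 + 5s + 6: two numbers with sum -5 and product 6 are -2 and -3, so s^2 + 5s + 6 = (s + 2)(s + 3).
Hence p(s) = (s + 2) (s + 3), with roots -3, -2.
The eigenvalues -3, -2 are distinct and real, so A is diagonalisable and x(t) = e^{At} x(0) = V diag(e^{λ_i t}) V^{-1} x(0), where the columns of V are the eigenvectors.
λ = -3: A - (-3)I = [[2, -2], [1, -1]]. Row 1 gives 2·v1 + (-2)·v2 = 0, so take v_1 = [1, 1]^T.
λ = -2: A - (-2)I = [[1, -2], [1, -2]]. Row 1 gives 1·v1 + (-2)·v2 = 0, so take v_2 = [2, 1]^T.
V = [v_1 v_2] = [[1, 2], [1, 1]] has det V = -1, so V^{-1} = adj(V)/det V = [[-1, 2], [1, -1]].
Modal coordinates z(0) = V^{-1} x(0): (-1)·(-2) + 2·(-2) = -2; 1·(-2) + (-1)·(-2) = 0; so z(0) = [-2, 0]^T.
x_1(t) = Σ_i (v_i)_1 · z_i(0) · e^{λ_i t} (row 1 of V times the modal terms).
x_1(0.4) = 1·(-2)·e^{-3·0.4} + 2·0·e^{-2·0.4} = (-2)·0.301194 + 0·0.449329 = -0.6024.

-0.6024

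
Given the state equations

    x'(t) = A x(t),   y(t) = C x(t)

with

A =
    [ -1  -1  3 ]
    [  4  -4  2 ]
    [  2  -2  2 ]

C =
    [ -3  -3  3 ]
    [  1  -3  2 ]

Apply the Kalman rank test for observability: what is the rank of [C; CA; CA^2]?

3

CA = [[-3, 9, -9], [-9, 7, 1]]
CA^2 = [[21, -15, -9], [39, -21, -11]]
Observability matrix O = [C; CA; CA^2] = [[-3, -3, 3], [1, -3, 2], [-3, 9, -9], [-9, 7, 1], [21, -15, -9], [39, -21, -11]]
Take the 3×3 submatrix of O formed by rows 1, 2, 3: [[-3, -3, 3], [1, -3, 2], [-3, 9, -9]]. Its determinant is (-3)·((-3)·(-9) - 2·9) - (-3)·(1·(-9) - 2·(-3)) + 3·(1·9 - (-3)·(-3)) = (-3)·9 - (-3)·(-3) + 3·0 = -36 ≠ 0.
So rank(O) ≥ 3; since O has 3 columns, rank(O) = 3.
rank(O) = 3 = n, so the pair (A, C) is completely observable.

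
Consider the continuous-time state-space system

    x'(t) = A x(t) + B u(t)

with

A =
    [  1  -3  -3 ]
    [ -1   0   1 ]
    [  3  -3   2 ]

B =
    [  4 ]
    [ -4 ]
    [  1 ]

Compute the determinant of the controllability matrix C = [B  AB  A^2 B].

AB = [[13], [-3], [26]]
A^2B = [[-56], [13], [100]]
Controllability matrix C = [B  AB  A^2B] = [[4, 13, -56], [-4, -3, 13], [1, 26, 100]]
Expanding along the first row, det(C) = 4·((-3)·100 - 13·26) - 13·((-4)·100 - 13·1) + (-56)·((-4)·26 - (-3)·1) = 4·(-638) - 13·(-413) + (-56)·(-101) = 8473
Since det(C) ≠ 0, rank(C) = 3 and the system is completely controllable.

8473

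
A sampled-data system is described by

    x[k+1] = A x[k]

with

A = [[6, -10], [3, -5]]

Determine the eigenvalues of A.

det(zI - A) = z^2 - (tr A)z + det A, with tr A = 6 + (-5) = 1 and det A = 6·(-5) - (-10)·3 = -30 - (-30) = 0.
So p(z) = det(zI - A) = z^2 - z.
Factor z^2 - z: two numbers with sum 1 and product 0 are 1 and 0, so z^2 - z = z(z - 1).
Hence p(z) = z (z - 1), with roots 0, 1.

0, 1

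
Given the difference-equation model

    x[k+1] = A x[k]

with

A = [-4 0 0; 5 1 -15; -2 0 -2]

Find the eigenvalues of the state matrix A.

-4, -2, 1

det(zI - A) = z^3 - (tr A)z^2 + (M11 + M22 + M33)z - det A, where Mii is the 2×2 principal minor of A obtained by deleting row i and column i.
tr A = (-4) + 1 + (-2) = -5; M11 = 1·(-2) - (-15)·0 = -2 - 0 = -2; M22 = (-4)·(-2) - 0·(-2) = 8 - 0 = 8; M33 = (-4)·1 - 0·5 = -4 - 0 = -4; sum of minors = 2.
det A = (-4)·(1·(-2) - (-15)·0) - 0·(5·(-2) - (-15)·(-2)) + 0·(5·0 - 1·(-2)) = (-4)·(-2) - 0·(-40) + 0·2 = 8.
So p(z) = det(zI - A) = z^3 + 5z^2 + 2z - 8.
Rational-root test: any integer root divides -8. Testing small divisors, z = 1 works: p(1) = 1 + 5 + 2 + (-8) = 0, so (z - 1) is a factor.
Dividing, p(z) = (z - 1)(z^2 + 6z + 8).
Factor z^2 + 6z + 8: two numbers with sum -6 and product 8 are -2 and -4, so z^2 + 6z + 8 = (z + 2)(z + 4).
Hence p(z) = (z - 1) (z + 2) (z + 4), with roots -4, -2, 1.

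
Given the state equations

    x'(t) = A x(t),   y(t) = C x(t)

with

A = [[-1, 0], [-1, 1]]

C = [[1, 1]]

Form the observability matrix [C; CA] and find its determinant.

3

CA = [[-2, 1]]
Observability matrix O = [C; CA] = [[1, 1], [-2, 1]]
det(O) = 1·1 - 1·(-2) = 1 - (-2) = 3
Since det(O) ≠ 0, rank(O) = 2 and the system is completely observable.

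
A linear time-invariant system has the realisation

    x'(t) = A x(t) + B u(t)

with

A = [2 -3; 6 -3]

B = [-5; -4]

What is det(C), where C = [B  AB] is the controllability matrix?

98

AB = [[2], [-18]]
Controllability matrix C = [B  AB] = [[-5, 2], [-4, -18]]
det(C) = (-5)·(-18) - 2·(-4) = 90 - (-8) = 98
Since det(C) ≠ 0, rank(C) = 2 and the system is completely controllable.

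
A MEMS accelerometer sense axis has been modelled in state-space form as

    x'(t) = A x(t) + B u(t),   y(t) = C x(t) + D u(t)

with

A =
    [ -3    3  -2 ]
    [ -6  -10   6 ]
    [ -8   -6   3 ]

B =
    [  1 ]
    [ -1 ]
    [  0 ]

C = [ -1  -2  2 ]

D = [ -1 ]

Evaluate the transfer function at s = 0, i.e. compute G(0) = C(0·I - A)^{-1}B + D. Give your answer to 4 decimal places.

-0.8500

G(0) = C(-A)^{-1}B + D = -C A^{-1} B + D.
det A = -20, so A^{-1} = (1/-20)·adj(A) = [[-3/10, -3/20, 1/10], [3/2, 5/4, -3/2], [11/5, 21/10, -12/5]]
A^{-1} B = [-3/20, 1/4, 1/10]^T
C A^{-1} B = -3/20
G(0) = D - C A^{-1} B = -1 - (-3/20) = -17/20 ≈ -0.8500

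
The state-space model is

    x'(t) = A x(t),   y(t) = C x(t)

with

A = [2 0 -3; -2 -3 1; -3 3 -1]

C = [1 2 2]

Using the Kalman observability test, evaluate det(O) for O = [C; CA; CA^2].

591

CA = [[-8, 0, -3]]
CA^2 = [[-7, -9, 27]]
Observability matrix O = [C; CA; CA^2] = [[1, 2, 2], [-8, 0, -3], [-7, -9, 27]]
Expanding along the first row, det(O) = 1·(0·27 - (-3)·(-9)) - 2·((-8)·27 - (-3)·(-7)) + 2·((-8)·(-9) - 0·(-7)) = 1·(-27) - 2·(-237) + 2·72 = 591
Since det(O) ≠ 0, rank(O) = 3 and the system is completely observable.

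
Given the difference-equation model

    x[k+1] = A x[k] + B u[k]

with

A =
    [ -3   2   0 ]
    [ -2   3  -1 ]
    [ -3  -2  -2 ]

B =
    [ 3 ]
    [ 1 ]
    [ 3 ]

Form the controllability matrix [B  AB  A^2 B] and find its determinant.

AB = [[-7], [-6], [-17]]
A^2B = [[9], [13], [67]]
Controllability matrix C = [B  AB  A^2B] = [[3, -7, 9], [1, -6, 13], [3, -17, 67]]
Expanding along the first row, det(C) = 3·((-6)·67 - 13·(-17)) - (-7)·(1·67 - 13·3) + 9·(1·(-17) - (-6)·3) = 3·(-181) - (-7)·28 + 9·1 = -338
Since det(C) ≠ 0, rank(C) = 3 and the system is completely controllable.

-338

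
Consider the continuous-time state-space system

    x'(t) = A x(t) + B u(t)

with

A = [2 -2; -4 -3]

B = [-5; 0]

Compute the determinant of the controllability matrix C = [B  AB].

-100

AB = [[-10], [20]]
Controllability matrix C = [B  AB] = [[-5, -10], [0, 20]]
det(C) = (-5)·20 - (-10)·0 = -100 - 0 = -100
Since det(C) ≠ 0, rank(C) = 2 and the system is completely controllable.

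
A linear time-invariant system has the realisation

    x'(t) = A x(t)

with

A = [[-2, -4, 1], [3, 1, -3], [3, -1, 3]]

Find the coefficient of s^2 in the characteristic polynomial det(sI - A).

-2

Expand det(sI - A) for the 3×3 matrix.
p(s) = s^3 - 2s^2 + s - 66.
(Check: constant term = det(-A) = (-1)^3 det A = -66; coefficient of s^2 = -tr A = -2.)
The coefficient of s^2 is -2.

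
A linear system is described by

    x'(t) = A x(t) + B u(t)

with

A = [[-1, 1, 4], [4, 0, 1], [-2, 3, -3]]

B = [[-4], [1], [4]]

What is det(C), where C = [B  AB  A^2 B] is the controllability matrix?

2876

AB = [[21], [-12], [-1]]
A^2B = [[-37], [83], [-75]]
Controllability matrix C = [B  AB  A^2B] = [[-4, 21, -37], [1, -12, 83], [4, -1, -75]]
Expanding along the first row, det(C) = (-4)·((-12)·(-75) - 83·(-1)) - 21·(1·(-75) - 83·4) + (-37)·(1·(-1) - (-12)·4) = (-4)·983 - 21·(-407) + (-37)·47 = 2876
Since det(C) ≠ 0, rank(C) = 3 and the system is completely controllable.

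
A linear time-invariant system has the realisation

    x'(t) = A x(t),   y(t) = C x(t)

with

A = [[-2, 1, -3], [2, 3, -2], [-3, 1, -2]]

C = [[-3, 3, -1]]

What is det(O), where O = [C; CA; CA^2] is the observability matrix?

3200

CA = [[15, 5, 5]]
CA^2 = [[-35, 35, -65]]
Observability matrix O = [C; CA; CA^2] = [[-3, 3, -1], [15, 5, 5], [-35, 35, -65]]
Expanding along the first row, det(O) = (-3)·(5·(-65) - 5·35) - 3·(15·(-65) - 5·(-35)) + (-1)·(15·35 - 5·(-35)) = (-3)·(-500) - 3·(-800) + (-1)·700 = 3200
Since det(O) ≠ 0, rank(O) = 3 and the system is completely observable.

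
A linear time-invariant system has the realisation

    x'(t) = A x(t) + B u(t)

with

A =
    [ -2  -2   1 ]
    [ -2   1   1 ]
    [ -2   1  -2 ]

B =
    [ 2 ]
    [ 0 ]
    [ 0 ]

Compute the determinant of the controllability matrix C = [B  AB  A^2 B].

-96

AB = [[-4], [-4], [-4]]
A^2B = [[12], [0], [12]]
Controllability matrix C = [B  AB  A^2B] = [[2, -4, 12], [0, -4, 0], [0, -4, 12]]
Expanding along the first row, det(C) = 2·((-4)·12 - 0·(-4)) - (-4)·(0·12 - 0·0) + 12·(0·(-4) - (-4)·0) = 2·(-48) - (-4)·0 + 12·0 = -96
Since det(C) ≠ 0, rank(C) = 3 and the system is completely controllable.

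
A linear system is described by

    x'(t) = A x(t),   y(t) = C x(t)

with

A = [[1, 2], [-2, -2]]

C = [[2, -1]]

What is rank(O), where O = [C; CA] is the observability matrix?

2

CA = [[4, 6]]
Observability matrix O = [C; CA] = [[2, -1], [4, 6]]
det(O) = 2·6 - (-1)·4 = 12 - (-4) = 16 ≠ 0, so rank(O) = 2.
rank(O) = 2 = n, so the pair (A, C) is completely observable.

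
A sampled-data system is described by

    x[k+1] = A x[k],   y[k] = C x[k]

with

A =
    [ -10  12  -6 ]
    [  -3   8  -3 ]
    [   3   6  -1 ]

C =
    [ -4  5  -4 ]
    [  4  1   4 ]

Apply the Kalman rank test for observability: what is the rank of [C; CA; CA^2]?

CA = [[13, -32, 13], [-31, 80, -31]]
CA^2 = [[5, -22, 5], [-23, 82, -23]]
Observability matrix O = [C; CA; CA^2] = [[-4, 5, -4], [4, 1, 4], [13, -32, 13], [-31, 80, -31], [5, -22, 5], [-23, 82, -23]]
The columns c1, c2, c3 of O are linearly dependent: -c1 + c3 = 0 (check each entry), so rank(O) ≤ 2.
The 2×2 minor from rows 1, 2, columns 1, 2 is (-4)·1 - 5·4 = -4 - 20 = -24 ≠ 0, so rank(O) = 2.
rank(O) = 2 < n = 3, so the pair (A, C) is not completely observable.

2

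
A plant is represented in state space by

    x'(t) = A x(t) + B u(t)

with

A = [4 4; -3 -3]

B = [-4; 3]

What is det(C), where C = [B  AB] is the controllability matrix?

AB = [[-4], [3]]
Controllability matrix C = [B  AB] = [[-4, -4], [3, 3]]
det(C) = (-4)·3 - (-4)·3 = -12 - (-12) = 0
Since det(C) = 0, rank(C) < 2 and the system is not completely controllable.

0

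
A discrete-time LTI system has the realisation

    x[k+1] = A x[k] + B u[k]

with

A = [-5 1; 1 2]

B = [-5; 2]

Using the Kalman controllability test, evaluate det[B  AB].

-49

AB = [[27], [-1]]
Controllability matrix C = [B  AB] = [[-5, 27], [2, -1]]
det(C) = (-5)·(-1) - 27·2 = 5 - 54 = -49
Since det(C) ≠ 0, rank(C) = 2 and the system is completely controllable.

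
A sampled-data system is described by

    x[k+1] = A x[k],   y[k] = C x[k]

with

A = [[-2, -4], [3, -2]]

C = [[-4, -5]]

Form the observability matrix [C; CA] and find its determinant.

-139

CA = [[-7, 26]]
Observability matrix O = [C; CA] = [[-4, -5], [-7, 26]]
det(O) = (-4)·26 - (-5)·(-7) = -104 - 35 = -139
Since det(O) ≠ 0, rank(O) = 2 and the system is completely observable.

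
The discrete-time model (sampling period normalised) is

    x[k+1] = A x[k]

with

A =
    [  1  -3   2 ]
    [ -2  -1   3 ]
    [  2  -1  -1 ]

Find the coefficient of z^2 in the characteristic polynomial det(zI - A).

Expand det(zI - A) for the 3×3 matrix.
p(z) = z^3 + z^2 - 8z.
(Check: constant term = det(-A) = (-1)^3 det A = 0; coefficient of z^2 = -tr A = 1.)
The coefficient of z^2 is 1.

1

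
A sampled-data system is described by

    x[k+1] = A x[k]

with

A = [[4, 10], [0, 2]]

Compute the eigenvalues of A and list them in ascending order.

2, 4

det(zI - A) = z^2 - (tr A)z + det A, with tr A = 4 + 2 = 6 and det A = 4·2 - 10·0 = 8 - 0 = 8.
So p(z) = det(zI - A) = z^2 - 6z + 8.
Factor z^2 - 6z + 8: two numbers with sum 6 and product 8 are 4 and 2, so z^2 - 6z + 8 = (z - 4)(z - 2).
Hence p(z) = (z - 4) (z - 2), with roots 2, 4.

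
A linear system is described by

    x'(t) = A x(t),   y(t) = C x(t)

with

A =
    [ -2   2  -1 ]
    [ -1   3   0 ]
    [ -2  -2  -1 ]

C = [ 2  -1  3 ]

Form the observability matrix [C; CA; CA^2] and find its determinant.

CA = [[-9, -5, -5]]
CA^2 = [[33, -23, 14]]
Observability matrix O = [C; CA; CA^2] = [[2, -1, 3], [-9, -5, -5], [33, -23, 14]]
Expanding along the first row, det(O) = 2·((-5)·14 - (-5)·(-23)) - (-1)·((-9)·14 - (-5)·33) + 3·((-9)·(-23) - (-5)·33) = 2·(-185) - (-1)·39 + 3·372 = 785
Since det(O) ≠ 0, rank(O) = 3 and the system is completely observable.

785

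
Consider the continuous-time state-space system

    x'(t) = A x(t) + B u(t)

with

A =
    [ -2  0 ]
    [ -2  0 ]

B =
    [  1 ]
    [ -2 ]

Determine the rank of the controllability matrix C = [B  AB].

2

AB = [[-2], [-2]]
Controllability matrix C = [B  AB] = [[1, -2], [-2, -2]]
det(C) = 1·(-2) - (-2)·(-2) = -2 - 4 = -6 ≠ 0, so rank(C) = 2.
rank(C) = 2 = n, so the pair (A, B) is completely controllable.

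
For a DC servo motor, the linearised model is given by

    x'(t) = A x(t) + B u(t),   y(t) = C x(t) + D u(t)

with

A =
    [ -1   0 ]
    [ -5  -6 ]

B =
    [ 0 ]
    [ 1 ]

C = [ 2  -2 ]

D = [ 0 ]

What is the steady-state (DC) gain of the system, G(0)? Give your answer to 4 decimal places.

G(0) = C(-A)^{-1}B + D = -C A^{-1} B + D.
det A = 6, so A^{-1} = (1/6)·adj(A) = [[-1, 0], [5/6, -1/6]]
A^{-1} B = [0, -1/6]^T
C A^{-1} B = 1/3
G(0) = D - C A^{-1} B = 0 - (1/3) = -1/3 ≈ -0.3333

-0.3333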